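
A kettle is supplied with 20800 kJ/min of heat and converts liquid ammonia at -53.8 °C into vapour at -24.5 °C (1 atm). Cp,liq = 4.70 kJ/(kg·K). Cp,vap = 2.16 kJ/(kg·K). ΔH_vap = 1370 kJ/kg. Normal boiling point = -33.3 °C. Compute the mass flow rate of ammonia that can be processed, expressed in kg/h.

ṁ = 840 kg/h

Δh = 4.70×(-33.3−-53.8) + 1370 + 2.16×(-24.5−-33.3) = 1485.4 kJ/kg
Q = 20800 kJ/min = 346.67 kJ/s = 1.248e+06 kJ/h
ṁ = Q/Δh = 1.248e+06 / 1485.4 = 840.2 kg/h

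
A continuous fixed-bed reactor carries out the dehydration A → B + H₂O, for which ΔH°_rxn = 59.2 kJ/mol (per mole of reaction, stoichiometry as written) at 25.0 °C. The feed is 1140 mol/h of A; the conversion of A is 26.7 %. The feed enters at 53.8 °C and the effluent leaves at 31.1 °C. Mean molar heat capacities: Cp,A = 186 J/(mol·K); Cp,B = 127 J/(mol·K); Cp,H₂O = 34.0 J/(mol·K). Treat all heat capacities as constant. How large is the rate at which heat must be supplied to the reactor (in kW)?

Extent of reaction ξ = 0.267 × 1140 = 304.38 mol/h
Reaction term: ξ·ΔH°_rxn = 304.38 × 59.2 = 18019 kJ/h
Sensible, feed 53.8→25 °C: -6106.8 kJ/h
Outlet flows (mol/h): A 835.62, B 304.38, H₂O 304.38
Sensible, products 25→31.1 °C: 1247 kJ/h
Q = ΔH = 13160 kJ/h = 3.6554 kW
Heat supplied = 3.6554 kW

Q_in = 3.66 kW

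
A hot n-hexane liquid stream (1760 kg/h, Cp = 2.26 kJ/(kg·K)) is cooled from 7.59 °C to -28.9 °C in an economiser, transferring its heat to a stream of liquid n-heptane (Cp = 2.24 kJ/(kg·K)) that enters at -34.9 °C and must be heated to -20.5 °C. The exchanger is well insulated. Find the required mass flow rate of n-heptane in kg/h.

ṁ_c = 4500 kg/h

Heat released by hot stream: Q = 1760 × 2.26 × (7.59 − -28.9) = 145140 kJ/h
Energy balance on cold side (adiabatic exchanger): Q = ṁ_c·Cp_c·(T_c,out − T_c,in)
ṁ_c = 145140 / [2.24 × (-20.5 − -34.9)] = 4499.7 kg/h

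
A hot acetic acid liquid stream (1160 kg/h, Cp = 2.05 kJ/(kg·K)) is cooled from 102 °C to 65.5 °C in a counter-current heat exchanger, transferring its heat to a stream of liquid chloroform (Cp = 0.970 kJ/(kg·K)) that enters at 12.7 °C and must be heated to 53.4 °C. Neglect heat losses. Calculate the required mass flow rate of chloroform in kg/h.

ṁ_c = 2200 kg/h

Heat released by hot stream: Q = 1160 × 2.05 × (102 − 65.5) = 86797 kJ/h
Energy balance on cold side (adiabatic exchanger): Q = ṁ_c·Cp_c·(T_c,out − T_c,in)
ṁ_c = 86797 / [0.970 × (53.4 − 12.7)] = 2198.6 kg/h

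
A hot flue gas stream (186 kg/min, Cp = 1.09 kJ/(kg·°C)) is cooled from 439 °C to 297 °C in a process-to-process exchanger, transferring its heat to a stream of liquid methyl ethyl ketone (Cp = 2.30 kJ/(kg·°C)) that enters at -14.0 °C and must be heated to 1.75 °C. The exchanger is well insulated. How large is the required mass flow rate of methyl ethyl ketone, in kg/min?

Heat released by hot stream: Q = 186 × 1.09 × (439 − 297) = 28789 kJ/min
Energy balance on cold side (adiabatic exchanger): Q = ṁ_c·Cp_c·(T_c,out − T_c,in)
ṁ_c = 28789 / [2.30 × (1.75 − -14.0)] = 794.73 kg/min

ṁ_c = 795 kg/min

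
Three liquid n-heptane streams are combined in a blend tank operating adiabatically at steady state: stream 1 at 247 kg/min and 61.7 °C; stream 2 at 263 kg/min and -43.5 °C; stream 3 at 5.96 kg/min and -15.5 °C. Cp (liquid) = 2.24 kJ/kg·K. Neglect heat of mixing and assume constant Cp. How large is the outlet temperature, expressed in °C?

Energy balance with Q = 0: Σ ṁᵢCp,ᵢ(T_out − Tᵢ) = 0
T_out = Σ ṁᵢCp,ᵢTᵢ / Σ ṁᵢCp,ᵢ
      = 8303.7 / 1155.8 = 7.1847 °C

T_out = 7.18 °C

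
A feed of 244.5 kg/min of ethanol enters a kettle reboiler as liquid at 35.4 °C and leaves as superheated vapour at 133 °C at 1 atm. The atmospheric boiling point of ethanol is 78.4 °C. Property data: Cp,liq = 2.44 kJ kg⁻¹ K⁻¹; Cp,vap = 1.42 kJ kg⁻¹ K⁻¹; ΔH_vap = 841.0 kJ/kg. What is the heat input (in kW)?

Q = 4170 kW

liquid 35.4→78.4 °C: 104.92 kJ/kg
vaporisation at 78.4 °C: 841 kJ/kg
vapour 78.4→133 °C: 77.532 kJ/kg
Δh = 104.92 + 841 + 77.532 = 1023.5 kJ/kg
Q = ṁ·Δh = 244.5 kg/min × 1023.5 kJ/kg = 250230 kJ/min
|Q| = 4170.6 kW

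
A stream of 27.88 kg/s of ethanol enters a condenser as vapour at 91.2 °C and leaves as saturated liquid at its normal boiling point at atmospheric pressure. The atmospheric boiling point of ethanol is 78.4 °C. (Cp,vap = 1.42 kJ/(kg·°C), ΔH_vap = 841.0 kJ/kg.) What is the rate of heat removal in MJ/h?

Q_c = 86200 MJ/h

vapour 91.2→78.4 °C: -18.176 kJ/kg
condensation at 78.4 °C: -841 kJ/kg
Δh = -18.176 + -841 = -859.18 kJ/kg
Q = ṁ·Δh = 27.88 kg/s × -859.18 kJ/kg = -23954 kJ/s
|Q| = 23954 kW = 86234 MJ/h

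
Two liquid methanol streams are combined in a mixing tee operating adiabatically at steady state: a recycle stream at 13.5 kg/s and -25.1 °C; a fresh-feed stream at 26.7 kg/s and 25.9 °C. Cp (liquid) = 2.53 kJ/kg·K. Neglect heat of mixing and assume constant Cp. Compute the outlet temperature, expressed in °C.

No heat crosses the boundary, so H_out = H_in.
Σ ṁᵢCp,ᵢTᵢ = 13.5×2.53×-25.1 + 26.7×2.53×25.9 = 892.28
Σ ṁᵢCp,ᵢ = 13.5×2.53 + 26.7×2.53 = 101.71
T_out = 892.28 / 101.71 = 8.7731 °C

T_out = 8.77 °C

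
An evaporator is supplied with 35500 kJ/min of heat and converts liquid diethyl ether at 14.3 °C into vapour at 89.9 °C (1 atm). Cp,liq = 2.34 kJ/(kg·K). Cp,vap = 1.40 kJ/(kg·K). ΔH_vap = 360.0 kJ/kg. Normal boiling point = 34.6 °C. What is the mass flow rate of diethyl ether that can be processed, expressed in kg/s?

ṁ = 1.22 kg/s

Δh = 2.34×(34.6−14.3) + 360.0 + 1.40×(89.9−34.6) = 484.92 kJ/kg
Q = 35500 kJ/min = 591.67 kJ/s = 591.67 kJ/s
ṁ = Q/Δh = 591.67 / 484.92 = 1.2201 kg/s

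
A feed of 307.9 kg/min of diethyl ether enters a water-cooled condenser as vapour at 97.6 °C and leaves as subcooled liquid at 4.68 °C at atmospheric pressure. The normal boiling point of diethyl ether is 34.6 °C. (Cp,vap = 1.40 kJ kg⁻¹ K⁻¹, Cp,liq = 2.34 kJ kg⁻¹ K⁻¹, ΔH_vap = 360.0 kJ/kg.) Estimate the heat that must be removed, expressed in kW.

vapour 97.6→34.6 °C: -88.2 kJ/kg
condensation at 34.6 °C: -360 kJ/kg
liquid 34.6→4.68 °C: -70.013 kJ/kg
Δh = -88.2 + -360 + -70.013 = -518.21 kJ/kg
Q = ṁ·Δh = 307.9 kg/min × -518.21 kJ/kg = -159560 kJ/min
|Q| = 2659.3 kW

Q_c = 2660 kW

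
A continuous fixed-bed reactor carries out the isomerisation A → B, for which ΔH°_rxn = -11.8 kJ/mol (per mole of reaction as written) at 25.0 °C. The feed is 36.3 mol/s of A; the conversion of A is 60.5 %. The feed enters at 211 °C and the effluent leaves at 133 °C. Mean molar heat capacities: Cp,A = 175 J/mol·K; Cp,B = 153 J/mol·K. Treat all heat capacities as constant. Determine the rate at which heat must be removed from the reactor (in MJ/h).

Extent of reaction ξ = 0.605 × 36.3 = 21.961 mol/s
Reaction term: ξ·ΔH°_rxn = 21.961 × -11.8 = -259.15 kJ/s
Sensible, feed 211→25 °C: -1181.6 kJ/s
Outlet flows (mol/s): A 14.338, B 21.961
Sensible, products 25→133 °C: 633.89 kJ/s
Q = ΔH = -806.82 kJ/s = -806.82 kW
Heat removed = 2904.6 MJ/h

Q_out = 2900 MJ/h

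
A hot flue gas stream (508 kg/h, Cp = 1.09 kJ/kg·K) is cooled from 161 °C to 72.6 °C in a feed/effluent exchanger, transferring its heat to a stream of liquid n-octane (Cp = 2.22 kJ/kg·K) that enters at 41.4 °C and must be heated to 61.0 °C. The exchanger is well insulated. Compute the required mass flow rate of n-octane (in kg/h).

Heat released by hot stream: Q = 508 × 1.09 × (161 − 72.6) = 48949 kJ/h
Energy balance on cold side (adiabatic exchanger): Q = ṁ_c·Cp_c·(T_c,out − T_c,in)
ṁ_c = 48949 / [2.22 × (61.0 − 41.4)] = 1125 kg/h

ṁ_c = 1120 kg/h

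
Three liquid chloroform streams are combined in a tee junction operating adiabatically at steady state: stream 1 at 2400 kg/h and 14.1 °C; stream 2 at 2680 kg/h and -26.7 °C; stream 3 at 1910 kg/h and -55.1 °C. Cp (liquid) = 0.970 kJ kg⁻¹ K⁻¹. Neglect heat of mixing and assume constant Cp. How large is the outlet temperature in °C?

Energy balance with Q = 0: Σ ṁᵢCp,ᵢ(T_out − Tᵢ) = 0
Σ ṁᵢCp,ᵢTᵢ = 2400×0.970×14.1 + 2680×0.970×-26.7 + 1910×0.970×-55.1 = -138670
Σ ṁᵢCp,ᵢ = 2400×0.970 + 2680×0.970 + 1910×0.970 = 6780.3
T_out = -138670 / 6780.3 = -20.452 °C

T_out = -20.5 °C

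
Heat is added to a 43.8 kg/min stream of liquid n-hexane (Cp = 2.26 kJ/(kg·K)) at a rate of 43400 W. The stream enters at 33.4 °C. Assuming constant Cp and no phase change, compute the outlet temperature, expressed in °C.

T_out = 59.7 °C

Q = 43400 W = 2604 kJ/min
ΔT = Q/(ṁ·Cp) = 2604/(43.8×2.26) = 26.306 K
T_out = 33.4 + 26.306 = 59.706 °C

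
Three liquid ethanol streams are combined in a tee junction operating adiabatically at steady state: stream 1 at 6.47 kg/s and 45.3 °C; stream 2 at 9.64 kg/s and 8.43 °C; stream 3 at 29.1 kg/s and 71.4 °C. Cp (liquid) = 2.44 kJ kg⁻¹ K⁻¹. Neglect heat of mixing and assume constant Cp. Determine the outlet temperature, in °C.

Adiabatic, steady state ⇒ Σ ṁᵢCp,ᵢ(T_out − Tᵢ) = 0
T_out = Σ ṁᵢCp,ᵢTᵢ / Σ ṁᵢCp,ᵢ
      = 5983.1 / 110.31 = 54.238 °C

T_out = 54.2 °C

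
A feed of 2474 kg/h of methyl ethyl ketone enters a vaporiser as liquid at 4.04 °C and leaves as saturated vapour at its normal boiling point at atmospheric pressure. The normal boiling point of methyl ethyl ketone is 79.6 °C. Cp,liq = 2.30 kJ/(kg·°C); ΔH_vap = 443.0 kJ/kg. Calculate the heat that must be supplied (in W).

Q = 424000 W

liquid 4.04→79.6 °C: 173.79 kJ/kg
vaporisation at 79.6 °C: 443 kJ/kg
Δh = 173.79 + 443 = 616.79 kJ/kg
Q = ṁ·Δh = 2474 kg/h × 616.79 kJ/kg = 1.5259e+06 kJ/h
|Q| = 423.87 kW = 423870 W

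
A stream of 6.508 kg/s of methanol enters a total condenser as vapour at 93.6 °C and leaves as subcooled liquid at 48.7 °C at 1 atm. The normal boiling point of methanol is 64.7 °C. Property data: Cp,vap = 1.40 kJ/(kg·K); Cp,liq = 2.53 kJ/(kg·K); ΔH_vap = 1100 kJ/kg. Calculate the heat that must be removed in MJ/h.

vapour 93.6→64.7 °C: -40.46 kJ/kg
condensation at 64.7 °C: -1100 kJ/kg
liquid 64.7→48.7 °C: -40.48 kJ/kg
Δh = -40.46 + -1100 + -40.48 = -1180.9 kJ/kg
Q = ṁ·Δh = 6.508 kg/s × -1180.9 kJ/kg = -7685.6 kJ/s
|Q| = 7685.6 kW = 27668 MJ/h

Q_c = 27700 MJ/h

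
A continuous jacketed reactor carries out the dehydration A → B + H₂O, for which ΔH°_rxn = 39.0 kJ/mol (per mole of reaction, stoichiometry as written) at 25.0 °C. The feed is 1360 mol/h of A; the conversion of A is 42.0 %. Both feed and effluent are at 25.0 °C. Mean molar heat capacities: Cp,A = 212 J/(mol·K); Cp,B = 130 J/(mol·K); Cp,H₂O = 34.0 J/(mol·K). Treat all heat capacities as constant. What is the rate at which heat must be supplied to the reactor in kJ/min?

Extent of reaction ξ = 0.420 × 1360 = 571.2 mol/h
Reaction term: ξ·ΔH°_rxn = 571.2 × 39.0 = 22277 kJ/h
Q = ΔH = 22277 kJ/h = 6.188 kW
Heat supplied = 371.28 kJ/min

Q_in = 371 kJ/min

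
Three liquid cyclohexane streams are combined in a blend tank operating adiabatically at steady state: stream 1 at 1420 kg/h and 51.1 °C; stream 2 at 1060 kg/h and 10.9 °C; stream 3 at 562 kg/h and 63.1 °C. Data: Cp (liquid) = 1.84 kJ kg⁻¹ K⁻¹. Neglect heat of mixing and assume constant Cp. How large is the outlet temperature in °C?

T_out = 39.3 °C

No heat crosses the boundary, so H_out = H_in.
T_out = Σ ṁᵢCp,ᵢTᵢ / Σ ṁᵢCp,ᵢ
      = 220020 / 5597.3 = 39.309 °C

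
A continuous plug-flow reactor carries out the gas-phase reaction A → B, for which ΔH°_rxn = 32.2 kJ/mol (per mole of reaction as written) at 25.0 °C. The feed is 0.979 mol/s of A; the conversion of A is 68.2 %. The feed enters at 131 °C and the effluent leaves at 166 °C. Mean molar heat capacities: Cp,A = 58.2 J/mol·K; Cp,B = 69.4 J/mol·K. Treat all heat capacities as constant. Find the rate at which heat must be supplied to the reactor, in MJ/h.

Extent of reaction ξ = 0.682 × 0.979 = 0.66768 mol/s
Reaction term: ξ·ΔH°_rxn = 0.66768 × 32.2 = 21.499 kJ/s
Sensible, feed 131→25 °C: -6.0396 kJ/s
Outlet flows (mol/s): A 0.31132, B 0.66768
Sensible, products 25→166 °C: 9.0883 kJ/s
Q = ΔH = 24.548 kJ/s = 24.548 kW
Heat supplied = 88.372 MJ/h

Q_in = 88.4 MJ/h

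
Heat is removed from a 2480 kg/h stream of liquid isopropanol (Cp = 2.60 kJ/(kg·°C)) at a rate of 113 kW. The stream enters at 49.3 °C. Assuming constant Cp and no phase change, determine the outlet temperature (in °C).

Q = 113 kW = 406800 kJ/h
ΔT = Q/(ṁ·Cp) = 406800/(2480×2.60) = 63.089 K
T_out = 49.3 − 63.089 = -13.789 °C

T_out = -13.8 °C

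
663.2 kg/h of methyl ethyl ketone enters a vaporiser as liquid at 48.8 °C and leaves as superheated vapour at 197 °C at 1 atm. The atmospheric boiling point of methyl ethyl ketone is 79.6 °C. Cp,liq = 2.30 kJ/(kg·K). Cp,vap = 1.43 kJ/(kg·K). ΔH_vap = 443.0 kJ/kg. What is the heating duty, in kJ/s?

Q = 126 kJ/s

liquid 48.8→79.6 °C: 70.84 kJ/kg
vaporisation at 79.6 °C: 443 kJ/kg
vapour 79.6→197 °C: 167.88 kJ/kg
Δh = 70.84 + 443 + 167.88 = 681.72 kJ/kg
Q = ṁ·Δh = 663.2 kg/h × 681.72 kJ/kg = 452120 kJ/h
|Q| = 125.59 kW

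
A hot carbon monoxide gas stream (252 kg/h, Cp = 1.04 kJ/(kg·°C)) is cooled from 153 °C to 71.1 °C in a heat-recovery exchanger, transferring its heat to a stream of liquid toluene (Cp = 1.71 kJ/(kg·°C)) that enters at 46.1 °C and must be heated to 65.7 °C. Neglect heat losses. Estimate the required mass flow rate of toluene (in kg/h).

ṁ_c = 640 kg/h

Heat released by hot stream: Q = 252 × 1.04 × (153 − 71.1) = 21464 kJ/h
Energy balance on cold side (adiabatic exchanger): Q = ṁ_c·Cp_c·(T_c,out − T_c,in)
ṁ_c = 21464 / [1.71 × (65.7 − 46.1)] = 640.42 kg/h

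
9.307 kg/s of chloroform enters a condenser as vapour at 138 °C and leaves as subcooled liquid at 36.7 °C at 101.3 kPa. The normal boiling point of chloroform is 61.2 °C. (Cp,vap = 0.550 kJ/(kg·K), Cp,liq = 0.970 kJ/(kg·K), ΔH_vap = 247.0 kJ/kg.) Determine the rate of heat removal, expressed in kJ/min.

Q_c = 175000 kJ/min

vapour 138→61.2 °C: -42.24 kJ/kg
condensation at 61.2 °C: -247 kJ/kg
liquid 61.2→36.7 °C: -23.765 kJ/kg
Δh = -42.24 + -247 + -23.765 = -313 kJ/kg
Q = ṁ·Δh = 9.307 kg/s × -313 kJ/kg = -2913.1 kJ/s
|Q| = 2913.1 kW = 174790 kJ/min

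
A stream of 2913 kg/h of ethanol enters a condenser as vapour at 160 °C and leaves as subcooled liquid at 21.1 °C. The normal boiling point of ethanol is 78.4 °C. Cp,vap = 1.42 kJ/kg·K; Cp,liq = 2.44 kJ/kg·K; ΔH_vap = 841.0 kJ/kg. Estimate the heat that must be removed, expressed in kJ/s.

vapour 160→78.4 °C: -115.87 kJ/kg
condensation at 78.4 °C: -841 kJ/kg
liquid 78.4→21.1 °C: -139.81 kJ/kg
Δh = -115.87 + -841 + -139.81 = -1096.7 kJ/kg
Q = ṁ·Δh = 2913 kg/h × -1096.7 kJ/kg = -3.1946e+06 kJ/h
|Q| = 887.4 kW

Q_c = 887 kJ/s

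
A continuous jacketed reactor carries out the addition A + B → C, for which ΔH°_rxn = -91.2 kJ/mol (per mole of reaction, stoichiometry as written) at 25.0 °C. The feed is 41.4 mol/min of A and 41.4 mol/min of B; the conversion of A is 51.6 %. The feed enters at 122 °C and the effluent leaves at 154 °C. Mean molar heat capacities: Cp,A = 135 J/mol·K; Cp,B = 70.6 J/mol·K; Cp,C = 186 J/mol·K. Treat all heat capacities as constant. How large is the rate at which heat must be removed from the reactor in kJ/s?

Q_out = 28.8 kJ/s

Extent of reaction ξ = 0.516 × 41.4 = 21.362 mol/min
Reaction term: ξ·ΔH°_rxn = 21.362 × -91.2 = -1948.3 kJ/min
Sensible, feed 122→25 °C: -825.65 kJ/min
Outlet flows (mol/min): A 20.038, B 20.038, C 21.362
Sensible, products 25→154 °C: 1044 kJ/min
Q = ΔH = -1729.9 kJ/min = -28.831 kW
Heat removed = 28.831 kJ/s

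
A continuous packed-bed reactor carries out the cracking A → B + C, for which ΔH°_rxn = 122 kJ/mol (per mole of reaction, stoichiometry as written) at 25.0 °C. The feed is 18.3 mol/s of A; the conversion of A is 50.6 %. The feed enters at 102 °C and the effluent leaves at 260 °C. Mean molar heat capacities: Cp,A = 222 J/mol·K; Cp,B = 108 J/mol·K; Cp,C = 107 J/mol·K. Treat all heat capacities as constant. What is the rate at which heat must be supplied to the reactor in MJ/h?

Q_in = 6320 MJ/h

Extent of reaction ξ = 0.506 × 18.3 = 9.2598 mol/s
Reaction term: ξ·ΔH°_rxn = 9.2598 × 122 = 1129.7 kJ/s
Sensible, feed 102→25 °C: -312.82 kJ/s
Outlet flows (mol/s): A 9.0402, B 9.2598, C 9.2598
Sensible, products 25→260 °C: 939.48 kJ/s
Q = ΔH = 1756.4 kJ/s = 1756.4 kW
Heat supplied = 6322.9 MJ/h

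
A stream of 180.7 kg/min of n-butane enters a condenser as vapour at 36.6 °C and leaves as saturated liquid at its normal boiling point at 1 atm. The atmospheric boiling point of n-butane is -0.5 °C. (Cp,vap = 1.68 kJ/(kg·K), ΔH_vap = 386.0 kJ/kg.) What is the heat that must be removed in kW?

Q_c = 1350 kW

vapour 36.6→-0.5 °C: -62.328 kJ/kg
condensation at -0.5 °C: -386 kJ/kg
Δh = -62.328 + -386 = -448.33 kJ/kg
Q = ṁ·Δh = 180.7 kg/min × -448.33 kJ/kg = -81013 kJ/min
|Q| = 1350.2 kW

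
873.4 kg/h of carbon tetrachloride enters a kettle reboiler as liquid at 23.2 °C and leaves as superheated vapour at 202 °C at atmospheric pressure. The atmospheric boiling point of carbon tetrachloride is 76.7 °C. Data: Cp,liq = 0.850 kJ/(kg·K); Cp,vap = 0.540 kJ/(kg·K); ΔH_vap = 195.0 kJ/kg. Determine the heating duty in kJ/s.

Q = 74.8 kJ/s

liquid 23.2→76.7 °C: 45.475 kJ/kg
vaporisation at 76.7 °C: 195 kJ/kg
vapour 76.7→202 °C: 67.662 kJ/kg
Δh = 45.475 + 195 + 67.662 = 308.14 kJ/kg
Q = ṁ·Δh = 873.4 kg/h × 308.14 kJ/kg = 269130 kJ/h
|Q| = 74.757 kW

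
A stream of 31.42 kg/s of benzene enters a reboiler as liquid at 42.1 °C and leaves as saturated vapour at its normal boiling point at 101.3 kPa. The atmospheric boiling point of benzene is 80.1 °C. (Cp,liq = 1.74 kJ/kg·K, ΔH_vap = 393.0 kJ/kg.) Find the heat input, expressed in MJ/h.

Q = 51900 MJ/h

liquid 42.1→80.1 °C: 66.12 kJ/kg
vaporisation at 80.1 °C: 393 kJ/kg
Δh = 66.12 + 393 = 459.12 kJ/kg
Q = ṁ·Δh = 31.42 kg/s × 459.12 kJ/kg = 14426 kJ/s
|Q| = 14426 kW = 51932 MJ/h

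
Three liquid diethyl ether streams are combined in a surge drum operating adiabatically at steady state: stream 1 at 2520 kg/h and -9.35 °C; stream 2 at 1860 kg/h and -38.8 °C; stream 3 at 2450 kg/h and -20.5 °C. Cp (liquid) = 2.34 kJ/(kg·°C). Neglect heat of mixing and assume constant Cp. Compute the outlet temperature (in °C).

Energy balance with Q = 0: Σ ṁᵢCp,ᵢ(T_out − Tᵢ) = 0
T_out = Σ ṁᵢCp,ᵢTᵢ / Σ ṁᵢCp,ᵢ
      = -341530 / 15982 = -21.37 °C

T_out = -21.4 °C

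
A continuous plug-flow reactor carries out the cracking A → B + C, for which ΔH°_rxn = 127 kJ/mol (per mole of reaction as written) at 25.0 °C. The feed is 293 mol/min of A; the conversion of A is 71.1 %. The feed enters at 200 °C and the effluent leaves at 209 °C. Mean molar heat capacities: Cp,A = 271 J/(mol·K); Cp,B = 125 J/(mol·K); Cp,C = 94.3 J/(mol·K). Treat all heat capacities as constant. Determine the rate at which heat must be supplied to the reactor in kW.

Q_in = 420 kW

Extent of reaction ξ = 0.711 × 293 = 208.32 mol/min
Reaction term: ξ·ΔH°_rxn = 208.32 × 127 = 26457 kJ/min
Sensible, feed 200→25 °C: -13896 kJ/min
Outlet flows (mol/min): A 84.677, B 208.32, C 208.32
Sensible, products 25→209 °C: 12628 kJ/min
Q = ΔH = 25190 kJ/min = 419.83 kW
Heat supplied = 419.83 kW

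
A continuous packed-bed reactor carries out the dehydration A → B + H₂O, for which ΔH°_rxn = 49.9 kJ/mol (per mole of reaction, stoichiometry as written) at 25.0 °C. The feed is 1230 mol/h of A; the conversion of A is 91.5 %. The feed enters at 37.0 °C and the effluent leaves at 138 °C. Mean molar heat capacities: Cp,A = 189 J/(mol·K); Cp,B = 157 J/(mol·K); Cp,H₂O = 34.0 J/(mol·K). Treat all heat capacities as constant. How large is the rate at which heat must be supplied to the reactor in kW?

Q_in = 22.2 kW

Extent of reaction ξ = 0.915 × 1230 = 1125.5 mol/h
Reaction term: ξ·ΔH°_rxn = 1125.5 × 49.9 = 56160 kJ/h
Sensible, feed 37.0→25 °C: -2789.6 kJ/h
Outlet flows (mol/h): A 104.55, B 1125.5, H₂O 1125.5
Sensible, products 25→138 °C: 26523 kJ/h
Q = ΔH = 79894 kJ/h = 22.193 kW
Heat supplied = 22.193 kW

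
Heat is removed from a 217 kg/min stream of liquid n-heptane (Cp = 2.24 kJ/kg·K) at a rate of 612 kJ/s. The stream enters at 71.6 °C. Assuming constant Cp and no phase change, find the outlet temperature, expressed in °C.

Q = 612 kJ/s = 36720 kJ/min
ΔT = Q/(ṁ·Cp) = 36720/(217×2.24) = 75.543 K
T_out = 71.6 − 75.543 = -3.9431 °C

T_out = -3.94 °C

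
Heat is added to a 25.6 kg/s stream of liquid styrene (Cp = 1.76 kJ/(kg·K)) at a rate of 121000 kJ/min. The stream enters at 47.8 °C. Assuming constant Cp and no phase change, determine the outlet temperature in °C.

T_out = 92.6 °C

Q = 121000 kJ/min = 2016.7 kJ/s
ΔT = Q/(ṁ·Cp) = 2016.7/(25.6×1.76) = 44.759 K
T_out = 47.8 + 44.759 = 92.559 °C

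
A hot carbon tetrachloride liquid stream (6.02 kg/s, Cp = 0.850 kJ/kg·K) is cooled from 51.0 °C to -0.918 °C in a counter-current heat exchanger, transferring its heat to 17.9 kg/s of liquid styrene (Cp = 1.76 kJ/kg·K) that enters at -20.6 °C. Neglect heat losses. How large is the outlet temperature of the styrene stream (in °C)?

T_c,out = -12.2 °C

Heat released by hot stream: Q = 6.02 × 0.850 × (51.0 − -0.918) = 265.66 kJ/s
Energy balance on cold side (adiabatic exchanger): Q = ṁ_c·Cp_c·(T_c,out − T_c,in)
T_c,out = -20.6 + 265.66/(17.9 × 1.76) = -12.167 °C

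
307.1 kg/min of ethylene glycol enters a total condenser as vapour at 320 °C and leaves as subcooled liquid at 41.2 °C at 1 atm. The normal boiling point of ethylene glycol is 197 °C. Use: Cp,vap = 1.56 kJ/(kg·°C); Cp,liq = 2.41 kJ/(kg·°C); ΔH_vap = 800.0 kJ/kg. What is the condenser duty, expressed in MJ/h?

Q_c = 25200 MJ/h

vapour 320→197 °C: -191.88 kJ/kg
condensation at 197 °C: -800 kJ/kg
liquid 197→41.2 °C: -375.48 kJ/kg
Δh = -191.88 + -800 + -375.48 = -1367.4 kJ/kg
Q = ṁ·Δh = 307.1 kg/min × -1367.4 kJ/kg = -419920 kJ/min
|Q| = 6998.6 kW = 25195 MJ/h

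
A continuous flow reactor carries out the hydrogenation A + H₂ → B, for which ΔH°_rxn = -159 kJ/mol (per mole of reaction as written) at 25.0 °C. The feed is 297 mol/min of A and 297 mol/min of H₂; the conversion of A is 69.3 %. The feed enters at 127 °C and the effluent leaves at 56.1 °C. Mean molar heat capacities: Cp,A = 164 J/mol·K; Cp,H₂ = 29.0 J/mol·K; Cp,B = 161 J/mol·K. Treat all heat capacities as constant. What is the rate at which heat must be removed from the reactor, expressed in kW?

Extent of reaction ξ = 0.693 × 297 = 205.82 mol/min
Reaction term: ξ·ΔH°_rxn = 205.82 × -159 = -32726 kJ/min
Sensible, feed 127→25 °C: -5846.7 kJ/min
Outlet flows (mol/min): A 91.179, H₂ 91.179, B 205.82
Sensible, products 25→56.1 °C: 1577.9 kJ/min
Q = ΔH = -36994 kJ/min = -616.57 kW
Heat removed = 616.57 kW

Q_out = 617 kW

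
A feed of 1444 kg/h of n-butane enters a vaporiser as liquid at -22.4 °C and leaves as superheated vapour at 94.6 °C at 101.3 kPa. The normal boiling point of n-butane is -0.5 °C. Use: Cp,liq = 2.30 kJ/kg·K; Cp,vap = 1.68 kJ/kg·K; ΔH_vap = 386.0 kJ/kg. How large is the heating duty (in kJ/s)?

Q = 239 kJ/s

liquid -22.4→-0.5 °C: 50.37 kJ/kg
vaporisation at -0.5 °C: 386 kJ/kg
vapour -0.5→94.6 °C: 159.77 kJ/kg
Δh = 50.37 + 386 + 159.77 = 596.14 kJ/kg
Q = ṁ·Δh = 1444 kg/h × 596.14 kJ/kg = 860820 kJ/h
|Q| = 239.12 kW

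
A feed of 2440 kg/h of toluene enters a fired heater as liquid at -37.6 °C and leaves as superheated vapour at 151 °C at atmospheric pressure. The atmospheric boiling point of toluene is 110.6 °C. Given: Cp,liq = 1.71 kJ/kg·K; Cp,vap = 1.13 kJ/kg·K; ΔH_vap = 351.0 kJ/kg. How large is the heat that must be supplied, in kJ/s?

Q = 441 kJ/s

liquid -37.6→110.6 °C: 253.42 kJ/kg
vaporisation at 110.6 °C: 351 kJ/kg
vapour 110.6→151 °C: 45.652 kJ/kg
Δh = 253.42 + 351 + 45.652 = 650.07 kJ/kg
Q = ṁ·Δh = 2440 kg/h × 650.07 kJ/kg = 1.5862e+06 kJ/h
|Q| = 440.61 kW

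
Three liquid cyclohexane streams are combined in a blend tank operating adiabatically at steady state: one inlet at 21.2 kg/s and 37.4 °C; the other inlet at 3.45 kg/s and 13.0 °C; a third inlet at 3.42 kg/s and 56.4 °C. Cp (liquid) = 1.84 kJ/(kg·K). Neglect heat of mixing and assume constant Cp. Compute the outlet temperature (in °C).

T_out = 36.7 °C

Adiabatic, steady state ⇒ Σ ṁᵢCp,ᵢ(T_out − Tᵢ) = 0
Σ ṁᵢCp,ᵢTᵢ = 21.2×1.84×37.4 + 3.45×1.84×13.0 + 3.42×1.84×56.4 = 1896.3
Σ ṁᵢCp,ᵢ = 21.2×1.84 + 3.45×1.84 + 3.42×1.84 = 51.649
T_out = 1896.3 / 51.649 = 36.716 °C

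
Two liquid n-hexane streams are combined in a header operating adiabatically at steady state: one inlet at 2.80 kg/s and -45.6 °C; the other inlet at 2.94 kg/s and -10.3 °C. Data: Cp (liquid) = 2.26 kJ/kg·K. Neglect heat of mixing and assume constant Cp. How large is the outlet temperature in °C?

No heat crosses the boundary, so H_out = H_in.
Σ ṁᵢCp,ᵢTᵢ = 2.80×2.26×-45.6 + 2.94×2.26×-10.3 = -356.99
Σ ṁᵢCp,ᵢ = 2.80×2.26 + 2.94×2.26 = 12.972
T_out = -356.99 / 12.972 = -27.52 °C

T_out = -27.5 °C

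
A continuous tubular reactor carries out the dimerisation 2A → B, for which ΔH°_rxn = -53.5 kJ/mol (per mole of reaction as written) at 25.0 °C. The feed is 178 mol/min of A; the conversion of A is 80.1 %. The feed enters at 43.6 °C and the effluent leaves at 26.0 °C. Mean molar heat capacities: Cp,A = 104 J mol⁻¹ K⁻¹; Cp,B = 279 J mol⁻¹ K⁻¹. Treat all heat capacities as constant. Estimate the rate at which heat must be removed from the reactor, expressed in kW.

Extent of reaction ξ = 0.801 × 178 / 2 = 71.289 mol/min
Reaction term: ξ·ΔH°_rxn = 71.289 × -53.5 = -3814 kJ/min
Sensible, feed 43.6→25 °C: -344.32 kJ/min
Outlet flows (mol/min): A 35.422, B 71.289
Sensible, products 25→26.0 °C: 23.574 kJ/min
Q = ΔH = -4134.7 kJ/min = -68.912 kW
Heat removed = 68.912 kW

Q_out = 68.9 kW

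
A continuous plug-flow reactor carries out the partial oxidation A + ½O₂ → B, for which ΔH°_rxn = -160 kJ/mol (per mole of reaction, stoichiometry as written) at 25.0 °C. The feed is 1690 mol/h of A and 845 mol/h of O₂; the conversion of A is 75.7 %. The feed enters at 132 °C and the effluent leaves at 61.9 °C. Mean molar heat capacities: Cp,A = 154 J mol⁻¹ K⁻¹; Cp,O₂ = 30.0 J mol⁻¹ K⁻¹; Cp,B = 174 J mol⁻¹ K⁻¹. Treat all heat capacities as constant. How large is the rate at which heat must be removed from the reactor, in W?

Extent of reaction ξ = 0.757 × 1690 = 1279.3 mol/h
Reaction term: ξ·ΔH°_rxn = 1279.3 × -160 = -204690 kJ/h
Sensible, feed 132→25 °C: -30560 kJ/h
Outlet flows (mol/h): A 410.67, O₂ 205.34, B 1279.3
Sensible, products 25→61.9 °C: 10775 kJ/h
Q = ΔH = -224480 kJ/h = -62.355 kW
Heat removed = 62355 W

Q_out = 62400 W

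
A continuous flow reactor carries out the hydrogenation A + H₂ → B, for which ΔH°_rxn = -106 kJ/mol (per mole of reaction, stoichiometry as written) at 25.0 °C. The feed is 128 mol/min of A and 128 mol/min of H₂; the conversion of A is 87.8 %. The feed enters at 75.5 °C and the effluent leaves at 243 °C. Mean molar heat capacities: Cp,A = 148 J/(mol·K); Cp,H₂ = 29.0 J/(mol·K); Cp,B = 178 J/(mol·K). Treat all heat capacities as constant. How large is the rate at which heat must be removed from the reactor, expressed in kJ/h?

Extent of reaction ξ = 0.878 × 128 = 112.38 mol/min
Reaction term: ξ·ΔH°_rxn = 112.38 × -106 = -11913 kJ/min
Sensible, feed 75.5→25 °C: -1144.1 kJ/min
Outlet flows (mol/min): A 15.616, H₂ 15.616, B 112.38
Sensible, products 25→243 °C: 4963.5 kJ/min
Q = ΔH = -8093.3 kJ/min = -134.89 kW
Heat removed = 485600 kJ/h

Q_out = 486000 kJ/h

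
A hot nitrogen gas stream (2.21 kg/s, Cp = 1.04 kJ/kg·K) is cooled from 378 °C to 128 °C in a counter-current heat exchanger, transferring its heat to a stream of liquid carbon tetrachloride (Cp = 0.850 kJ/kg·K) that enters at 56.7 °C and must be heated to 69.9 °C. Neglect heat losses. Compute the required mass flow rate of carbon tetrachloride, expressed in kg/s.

Heat released by hot stream: Q = 2.21 × 1.04 × (378 − 128) = 574.6 kJ/s
Energy balance on cold side (adiabatic exchanger): Q = ṁ_c·Cp_c·(T_c,out − T_c,in)
ṁ_c = 574.6 / [0.850 × (69.9 − 56.7)] = 51.212 kg/s

ṁ_c = 51.2 kg/s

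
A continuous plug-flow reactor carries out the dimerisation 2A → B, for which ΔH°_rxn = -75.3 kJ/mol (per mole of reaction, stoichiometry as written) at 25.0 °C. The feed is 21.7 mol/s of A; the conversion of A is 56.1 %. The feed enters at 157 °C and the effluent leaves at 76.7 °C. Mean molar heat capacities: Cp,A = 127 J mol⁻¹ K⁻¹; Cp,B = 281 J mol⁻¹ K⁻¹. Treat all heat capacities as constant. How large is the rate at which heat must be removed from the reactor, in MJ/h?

Q_out = 2420 MJ/h

Extent of reaction ξ = 0.561 × 21.7 / 2 = 6.0869 mol/s
Reaction term: ξ·ΔH°_rxn = 6.0869 × -75.3 = -458.34 kJ/s
Sensible, feed 157→25 °C: -363.78 kJ/s
Outlet flows (mol/s): A 9.5263, B 6.0869
Sensible, products 25→76.7 °C: 150.98 kJ/s
Q = ΔH = -671.14 kJ/s = -671.14 kW
Heat removed = 2416.1 MJ/h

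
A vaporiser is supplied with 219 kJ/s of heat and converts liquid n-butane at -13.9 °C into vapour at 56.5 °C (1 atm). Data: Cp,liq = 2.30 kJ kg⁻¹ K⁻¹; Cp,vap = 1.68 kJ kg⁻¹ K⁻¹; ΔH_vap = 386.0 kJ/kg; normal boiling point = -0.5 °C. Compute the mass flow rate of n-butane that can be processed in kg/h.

ṁ = 1540 kg/h

Δh = 2.30×(-0.5−-13.9) + 386.0 + 1.68×(56.5−-0.5) = 512.58 kJ/kg
Q = 219 kJ/s = 219 kJ/s = 788400 kJ/h
ṁ = Q/Δh = 788400 / 512.58 = 1538.1 kg/h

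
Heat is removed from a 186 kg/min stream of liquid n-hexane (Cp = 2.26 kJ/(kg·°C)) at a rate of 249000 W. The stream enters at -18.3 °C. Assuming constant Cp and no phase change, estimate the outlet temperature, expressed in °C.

T_out = -53.8 °C

Q = 249000 W = 14940 kJ/min
ΔT = Q/(ṁ·Cp) = 14940/(186×2.26) = 35.541 K
T_out = -18.3 − 35.541 = -53.841 °C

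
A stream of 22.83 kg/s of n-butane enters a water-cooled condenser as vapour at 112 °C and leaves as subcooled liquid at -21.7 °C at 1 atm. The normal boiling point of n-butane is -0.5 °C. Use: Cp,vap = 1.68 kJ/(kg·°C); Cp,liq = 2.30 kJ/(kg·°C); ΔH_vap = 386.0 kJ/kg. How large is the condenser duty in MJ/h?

vapour 112→-0.5 °C: -189 kJ/kg
condensation at -0.5 °C: -386 kJ/kg
liquid -0.5→-21.7 °C: -48.76 kJ/kg
Δh = -189 + -386 + -48.76 = -623.76 kJ/kg
Q = ṁ·Δh = 22.83 kg/s × -623.76 kJ/kg = -14240 kJ/s
|Q| = 14240 kW = 51266 MJ/h

Q_c = 51300 MJ/h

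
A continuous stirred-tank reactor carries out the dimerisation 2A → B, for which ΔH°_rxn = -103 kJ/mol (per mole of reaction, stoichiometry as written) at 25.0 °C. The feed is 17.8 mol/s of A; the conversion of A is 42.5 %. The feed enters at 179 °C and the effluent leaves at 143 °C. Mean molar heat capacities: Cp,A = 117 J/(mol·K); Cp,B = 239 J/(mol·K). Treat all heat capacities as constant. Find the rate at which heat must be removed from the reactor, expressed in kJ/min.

Extent of reaction ξ = 0.425 × 17.8 / 2 = 3.7825 mol/s
Reaction term: ξ·ΔH°_rxn = 3.7825 × -103 = -389.6 kJ/s
Sensible, feed 179→25 °C: -320.72 kJ/s
Outlet flows (mol/s): A 10.235, B 3.7825
Sensible, products 25→143 °C: 247.98 kJ/s
Q = ΔH = -462.34 kJ/s = -462.34 kW
Heat removed = 27740 kJ/min

Q_out = 27700 kJ/min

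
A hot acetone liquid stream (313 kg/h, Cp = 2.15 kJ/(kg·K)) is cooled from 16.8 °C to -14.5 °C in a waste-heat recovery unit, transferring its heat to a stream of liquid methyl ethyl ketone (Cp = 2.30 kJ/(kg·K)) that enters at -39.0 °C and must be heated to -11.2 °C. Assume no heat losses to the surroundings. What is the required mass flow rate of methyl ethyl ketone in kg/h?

ṁ_c = 329 kg/h

Heat released by hot stream: Q = 313 × 2.15 × (16.8 − -14.5) = 21063 kJ/h
Energy balance on cold side (adiabatic exchanger): Q = ṁ_c·Cp_c·(T_c,out − T_c,in)
ṁ_c = 21063 / [2.30 × (-11.2 − -39.0)] = 329.42 kg/h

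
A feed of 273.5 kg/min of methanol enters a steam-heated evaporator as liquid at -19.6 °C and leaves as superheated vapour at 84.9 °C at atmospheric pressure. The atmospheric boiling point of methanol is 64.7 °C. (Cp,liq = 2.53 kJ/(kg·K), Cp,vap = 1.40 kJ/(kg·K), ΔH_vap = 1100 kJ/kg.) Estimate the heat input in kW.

Q = 6120 kW

liquid -19.6→64.7 °C: 213.28 kJ/kg
vaporisation at 64.7 °C: 1100 kJ/kg
vapour 64.7→84.9 °C: 28.28 kJ/kg
Δh = 213.28 + 1100 + 28.28 = 1341.6 kJ/kg
Q = ṁ·Δh = 273.5 kg/min × 1341.6 kJ/kg = 366920 kJ/min
|Q| = 6115.3 kW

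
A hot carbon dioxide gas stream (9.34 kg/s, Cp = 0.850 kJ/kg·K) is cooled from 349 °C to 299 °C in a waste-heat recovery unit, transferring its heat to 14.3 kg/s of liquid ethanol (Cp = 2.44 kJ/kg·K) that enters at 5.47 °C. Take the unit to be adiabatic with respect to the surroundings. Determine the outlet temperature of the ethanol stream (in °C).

T_c,out = 16.8 °C

Heat released by hot stream: Q = 9.34 × 0.850 × (349 − 299) = 396.95 kJ/s
Energy balance on cold side (adiabatic exchanger): Q = ṁ_c·Cp_c·(T_c,out − T_c,in)
T_c,out = 5.47 + 396.95/(14.3 × 2.44) = 16.847 °C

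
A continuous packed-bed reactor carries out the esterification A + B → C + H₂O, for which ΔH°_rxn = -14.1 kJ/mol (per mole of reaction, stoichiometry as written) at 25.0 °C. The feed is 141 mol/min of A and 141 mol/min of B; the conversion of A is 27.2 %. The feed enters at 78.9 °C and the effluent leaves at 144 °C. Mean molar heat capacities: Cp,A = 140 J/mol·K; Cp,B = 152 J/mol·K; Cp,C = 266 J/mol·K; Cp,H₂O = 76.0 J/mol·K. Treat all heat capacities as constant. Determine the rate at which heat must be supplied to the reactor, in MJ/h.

Extent of reaction ξ = 0.272 × 141 = 38.352 mol/min
Reaction term: ξ·ΔH°_rxn = 38.352 × -14.1 = -540.76 kJ/min
Sensible, feed 78.9→25 °C: -2219.2 kJ/min
Outlet flows (mol/min): A 102.65, B 102.65, C 38.352, H₂O 38.352
Sensible, products 25→144 °C: 5127.7 kJ/min
Q = ΔH = 2367.7 kJ/min = 39.462 kW
Heat supplied = 142.06 MJ/h

Q_in = 142 MJ/h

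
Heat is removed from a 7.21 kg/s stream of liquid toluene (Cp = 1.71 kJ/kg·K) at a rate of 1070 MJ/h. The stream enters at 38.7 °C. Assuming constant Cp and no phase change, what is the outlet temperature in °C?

T_out = 14.6 °C

Q = 1070 MJ/h = 297.22 kJ/s
ΔT = Q/(ṁ·Cp) = 297.22/(7.21×1.71) = 24.107 K
T_out = 38.7 − 24.107 = 14.593 °C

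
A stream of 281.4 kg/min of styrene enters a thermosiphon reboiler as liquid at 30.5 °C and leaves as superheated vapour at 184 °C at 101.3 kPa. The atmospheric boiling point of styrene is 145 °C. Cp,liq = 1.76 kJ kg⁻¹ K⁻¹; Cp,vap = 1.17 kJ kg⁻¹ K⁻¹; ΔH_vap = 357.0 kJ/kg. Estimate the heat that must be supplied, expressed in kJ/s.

liquid 30.5→145 °C: 201.52 kJ/kg
vaporisation at 145 °C: 357 kJ/kg
vapour 145→184 °C: 45.63 kJ/kg
Δh = 201.52 + 357 + 45.63 = 604.15 kJ/kg
Q = ṁ·Δh = 281.4 kg/min × 604.15 kJ/kg = 170010 kJ/min
|Q| = 2833.5 kW

Q = 2830 kJ/s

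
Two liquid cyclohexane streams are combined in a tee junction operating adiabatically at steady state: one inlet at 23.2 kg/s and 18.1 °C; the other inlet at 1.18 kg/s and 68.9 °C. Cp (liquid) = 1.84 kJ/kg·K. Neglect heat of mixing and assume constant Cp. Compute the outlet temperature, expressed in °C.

No heat crosses the boundary, so H_out = H_in.
T_out = Σ ṁᵢCp,ᵢTᵢ / Σ ṁᵢCp,ᵢ
      = 922.25 / 44.859 = 20.559 °C

T_out = 20.6 °C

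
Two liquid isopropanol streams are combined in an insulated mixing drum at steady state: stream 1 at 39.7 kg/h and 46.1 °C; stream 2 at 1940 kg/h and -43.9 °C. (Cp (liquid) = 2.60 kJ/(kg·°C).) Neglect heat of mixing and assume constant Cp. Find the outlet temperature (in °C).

No heat crosses the boundary, so H_out = H_in.
Σ ṁᵢCp,ᵢTᵢ = 39.7×2.60×46.1 + 1940×2.60×-43.9 = -216670
Σ ṁᵢCp,ᵢ = 39.7×2.60 + 1940×2.60 = 5147.2
T_out = -216670 / 5147.2 = -42.095 °C

T_out = -42.1 °C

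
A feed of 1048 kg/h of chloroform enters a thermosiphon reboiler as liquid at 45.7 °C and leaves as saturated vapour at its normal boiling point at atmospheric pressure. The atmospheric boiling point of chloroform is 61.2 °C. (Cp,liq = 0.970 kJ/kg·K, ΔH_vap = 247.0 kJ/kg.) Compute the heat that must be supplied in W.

Q = 76300 W

liquid 45.7→61.2 °C: 15.035 kJ/kg
vaporisation at 61.2 °C: 247 kJ/kg
Δh = 15.035 + 247 = 262.04 kJ/kg
Q = ṁ·Δh = 1048 kg/h × 262.04 kJ/kg = 274610 kJ/h
|Q| = 76.281 kW = 76281 W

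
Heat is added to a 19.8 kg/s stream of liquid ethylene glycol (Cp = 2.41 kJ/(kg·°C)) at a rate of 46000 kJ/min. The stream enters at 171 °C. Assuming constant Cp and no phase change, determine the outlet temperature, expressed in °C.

T_out = 187 °C

Q = 46000 kJ/min = 766.67 kJ/s
ΔT = Q/(ṁ·Cp) = 766.67/(19.8×2.41) = 16.067 K
T_out = 171 + 16.067 = 187.07 °C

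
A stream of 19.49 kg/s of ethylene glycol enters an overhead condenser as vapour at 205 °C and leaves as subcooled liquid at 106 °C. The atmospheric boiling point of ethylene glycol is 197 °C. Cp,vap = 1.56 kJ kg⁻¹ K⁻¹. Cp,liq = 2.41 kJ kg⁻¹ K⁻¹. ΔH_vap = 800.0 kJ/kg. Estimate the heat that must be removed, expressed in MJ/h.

Q_c = 72400 MJ/h

vapour 205→197 °C: -12.48 kJ/kg
condensation at 197 °C: -800 kJ/kg
liquid 197→106 °C: -219.31 kJ/kg
Δh = -12.48 + -800 + -219.31 = -1031.8 kJ/kg
Q = ṁ·Δh = 19.49 kg/s × -1031.8 kJ/kg = -20110 kJ/s
|Q| = 20110 kW = 72395 MJ/h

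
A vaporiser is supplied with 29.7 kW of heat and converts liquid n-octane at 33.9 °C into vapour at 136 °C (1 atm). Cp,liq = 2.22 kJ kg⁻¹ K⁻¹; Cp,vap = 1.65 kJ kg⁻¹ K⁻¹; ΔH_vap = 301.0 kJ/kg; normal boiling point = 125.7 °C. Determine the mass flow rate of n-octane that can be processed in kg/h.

ṁ = 205 kg/h

Δh = 2.22×(125.7−33.9) + 301.0 + 1.65×(136−125.7) = 521.79 kJ/kg
Q = 29.7 kW = 29.7 kJ/s = 106920 kJ/h
ṁ = Q/Δh = 106920 / 521.79 = 204.91 kg/h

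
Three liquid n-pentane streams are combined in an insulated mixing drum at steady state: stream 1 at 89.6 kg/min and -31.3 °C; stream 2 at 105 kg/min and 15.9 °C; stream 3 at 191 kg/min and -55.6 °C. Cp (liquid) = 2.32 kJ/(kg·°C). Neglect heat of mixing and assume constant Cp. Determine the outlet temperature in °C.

T_out = -30.5 °C

No heat crosses the boundary, so H_out = H_in.
Σ ṁᵢCp,ᵢTᵢ = 89.6×2.32×-31.3 + 105×2.32×15.9 + 191×2.32×-55.6 = -27271
Σ ṁᵢCp,ᵢ = 89.6×2.32 + 105×2.32 + 191×2.32 = 894.59
T_out = -27271 / 894.59 = -30.484 °C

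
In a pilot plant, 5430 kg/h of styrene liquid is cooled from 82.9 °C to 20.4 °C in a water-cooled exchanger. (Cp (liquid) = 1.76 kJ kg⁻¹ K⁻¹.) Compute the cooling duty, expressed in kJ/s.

Q = ṁ·Cp·ΔT = 5430 × 1.76 × (20.4 − 82.9) = -597300 kJ/h
Converting: 597300 / 3600 s = 165.92 kW

Q_c = 166 kJ/s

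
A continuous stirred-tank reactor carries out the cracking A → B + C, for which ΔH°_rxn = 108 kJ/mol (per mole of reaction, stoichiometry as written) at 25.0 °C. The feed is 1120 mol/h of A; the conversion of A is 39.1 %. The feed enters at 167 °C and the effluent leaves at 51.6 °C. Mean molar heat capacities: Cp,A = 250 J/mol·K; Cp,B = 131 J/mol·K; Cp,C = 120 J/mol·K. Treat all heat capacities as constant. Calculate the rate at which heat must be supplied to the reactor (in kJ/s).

Q_in = 4.17 kJ/s

Extent of reaction ξ = 0.391 × 1120 = 437.92 mol/h
Reaction term: ξ·ΔH°_rxn = 437.92 × 108 = 47295 kJ/h
Sensible, feed 167→25 °C: -39760 kJ/h
Outlet flows (mol/h): A 682.08, B 437.92, C 437.92
Sensible, products 25→51.6 °C: 7459.6 kJ/h
Q = ΔH = 14995 kJ/h = 4.1653 kW
Heat supplied = 4.1653 kJ/s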